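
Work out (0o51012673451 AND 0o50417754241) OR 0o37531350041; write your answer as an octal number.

0o77533750041

0o51012673451 AND 0o50417754241 = 0o50012650041.
Then OR with 0o37531350041.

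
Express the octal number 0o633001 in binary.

Each octal digit is 3 bits: 6=110 3=011 3=011 0=000 0=000 1=001.

0b110011011000000001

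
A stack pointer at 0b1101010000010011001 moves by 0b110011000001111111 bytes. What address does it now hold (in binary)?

0b10011101000100011000

Add column by column in base 2, right to left:
  1+1 = 0 carry 1
  0+1+1 = 0 carry 1
  0+1+1 = 0 carry 1
  1+1+1 = 1 carry 1
  1+1+1 = 1 carry 1
  0+1+1 = 0 carry 1
  0+1+1 = 0 carry 1
  1+0+1 = 0 carry 1
  0+0+1 = 1
  0+0 = 0
  0+0 = 0
  0+0 = 0
  0+1 = 1
  1+1 = 0 carry 1
  0+0+1 = 1
  1+0 = 1
  0+1 = 1
  1+1 = 0 carry 1
  1+0+1 = 0 carry 1
  final carry 1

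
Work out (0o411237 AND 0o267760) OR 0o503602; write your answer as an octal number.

0o503622

0o411237 AND 0o267760 = 0o001220.
Then OR with 0o503602.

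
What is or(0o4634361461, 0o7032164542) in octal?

0o7636365563

OR each oct digit independently (no carries):
  4|7=7, 6|0=6, 3|3=3, 4|2=6, 3|1=3, 6|6=6, 1|4=5, 4|5=5, 6|4=6, 1|2=3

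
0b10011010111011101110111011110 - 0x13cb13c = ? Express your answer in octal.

0b10011010111011101110111011110 = 0o2327356736 in octal.
0x13cb13c = 0o117130474 in octal.
Subtract column by column in base 8:
  6-4 → 2
  3-7 → 4 (borrow)
  7-4-1 → 2
  6-0 → 6
  5-3 → 2
  3-1 → 2
  7-7 → 0
  2-1 → 1
  3-1 → 2
  2-0 → 2

0o2210226242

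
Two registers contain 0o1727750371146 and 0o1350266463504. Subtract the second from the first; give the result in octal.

0o357461705442

Subtract column by column in base 8:
  6-4 → 2
  4-0 → 4
  1-5 → 4 (borrow)
  1-3-1 → 5 (borrow)
  7-6-1 → 0
  3-4 → 7 (borrow)
  0-6-1 → 1 (borrow)
  5-6-1 → 6 (borrow)
  7-2-1 → 4
  7-0 → 7
  2-5 → 5 (borrow)
  7-3-1 → 3
  1-1 → 0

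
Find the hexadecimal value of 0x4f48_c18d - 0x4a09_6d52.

Subtract column by column in base 16:
  d-2 → b
  8-5 → 3
  1-d → 4 (borrow)
  c-6-1 → 5
  8-9 → f (borrow)
  4-0-1 → 3
  f-a → 5
  4-4 → 0

0x53f543b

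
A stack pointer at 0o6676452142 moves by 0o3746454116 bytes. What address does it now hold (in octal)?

0o12645126260

Add column by column in base 8, right to left:
  2+6 = 0 carry 1
  4+1+1 = 6
  1+1 = 2
  2+4 = 6
  5+5 = 2 carry 1
  4+4+1 = 1 carry 1
  6+6+1 = 5 carry 1
  7+4+1 = 4 carry 1
  6+7+1 = 6 carry 1
  6+3+1 = 2 carry 1
  final carry 1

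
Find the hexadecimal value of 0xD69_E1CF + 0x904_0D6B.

Add column by column in base 16, right to left:
  F+B = A carry 1
  C+6+1 = 3 carry 1
  1+D+1 = F
  E+0 = E
  9+4 = D
  6+0 = 6
  D+9 = 6 carry 1
  final carry 1

0x166DEF3A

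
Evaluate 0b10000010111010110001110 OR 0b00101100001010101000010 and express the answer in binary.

0b10101110111010111001110

OR bit by bit (1 where either bit is 1):
  10000010111010110001110
| 00101100001010101000010
= 10101110111010111001110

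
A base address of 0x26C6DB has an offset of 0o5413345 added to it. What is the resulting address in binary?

0b1111001101110111000000

0x26C6DB = 0b1001101100011011011011 in binary.
0o5413345 = 0b101100001011011100101 in binary.
Add column by column in base 2, right to left:
  1+1 = 0 carry 1
  1+0+1 = 0 carry 1
  0+1+1 = 0 carry 1
  1+0+1 = 0 carry 1
  1+0+1 = 0 carry 1
  0+1+1 = 0 carry 1
  1+1+1 = 1 carry 1
  1+1+1 = 1 carry 1
  0+0+1 = 1
  1+1 = 0 carry 1
  1+1+1 = 1 carry 1
  0+0+1 = 1
  0+1 = 1
  0+0 = 0
  1+0 = 1
  1+0 = 1
  0+0 = 0
  1+1 = 0 carry 1
  1+1+1 = 1 carry 1
  0+0+1 = 1
  0+1 = 1
  1+0 = 1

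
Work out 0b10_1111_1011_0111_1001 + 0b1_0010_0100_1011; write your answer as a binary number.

Add column by column in base 2, right to left:
  1+1 = 0 carry 1
  0+1+1 = 0 carry 1
  0+0+1 = 1
  1+1 = 0 carry 1
  1+0+1 = 0 carry 1
  1+0+1 = 0 carry 1
  1+1+1 = 1 carry 1
  0+0+1 = 1
  1+0 = 1
  1+1 = 0 carry 1
  0+0+1 = 1
  1+0 = 1
  1+1 = 0 carry 1
  1+0+1 = 0 carry 1
  1+0+1 = 0 carry 1
  1+0+1 = 0 carry 1
  0+0+1 = 1
  1+0 = 1

0b110000110111000100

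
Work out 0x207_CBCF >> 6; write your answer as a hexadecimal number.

0x81F2F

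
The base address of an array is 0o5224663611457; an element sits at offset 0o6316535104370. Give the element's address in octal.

0o13543420716047

Add column by column in base 8, right to left:
  7+0 = 7
  5+7 = 4 carry 1
  4+3+1 = 0 carry 1
  1+4+1 = 6
  1+0 = 1
  6+1 = 7
  3+5 = 0 carry 1
  6+3+1 = 2 carry 1
  6+5+1 = 4 carry 1
  4+6+1 = 3 carry 1
  2+1+1 = 4
  2+3 = 5
  5+6 = 3 carry 1
  final carry 1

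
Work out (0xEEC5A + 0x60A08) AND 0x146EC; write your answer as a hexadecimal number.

0x4660

Add column by column in base 16, right to left:
  A+8 = 2 carry 1
  5+0+1 = 6
  C+A = 6 carry 1
  E+0+1 = F
  E+6 = 4 carry 1
  final carry 1
Sum = 0x14F662; now AND with 0x146EC:
  1&0=0, 4&1=0, F&4=4, 6&6=6, 6&E=6, 2&C=0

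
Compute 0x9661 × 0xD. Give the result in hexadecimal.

Multiply each base-16 digit by 13, carrying:
  1×13 = 13 → write D
  6×13 = 78 → write E carry 4
  6×13+4 = 82 → write 2 carry 5
  9×13+5 = 122 → write A carry 7
  remaining carry: 7

0x7A2ED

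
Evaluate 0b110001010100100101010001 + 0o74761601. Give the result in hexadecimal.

0x1B92CD2

0b110001010100100101010001 = 0xC54951 in hexadecimal.
0o74761601 = 0xF3E381 in hexadecimal.
Add column by column in base 16, right to left:
  1+1 = 2
  5+8 = D
  9+3 = C
  4+E = 2 carry 1
  5+3+1 = 9
  C+F = B carry 1
  final carry 1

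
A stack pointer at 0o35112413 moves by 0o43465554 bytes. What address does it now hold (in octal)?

Add column by column in base 8, right to left:
  3+4 = 7
  1+5 = 6
  4+5 = 1 carry 1
  2+5+1 = 0 carry 1
  1+6+1 = 0 carry 1
  1+4+1 = 6
  5+3 = 0 carry 1
  3+4+1 = 0 carry 1
  final carry 1

0o100600167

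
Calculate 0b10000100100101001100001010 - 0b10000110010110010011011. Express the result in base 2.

Subtract column by column in base 2:
  0-1 → 1 (borrow)
  1-1-1 → 1 (borrow)
  0-0-1 → 1 (borrow)
  1-1-1 → 1 (borrow)
  0-1-1 → 0 (borrow)
  0-0-1 → 1 (borrow)
  0-0-1 → 1 (borrow)
  0-1-1 → 0 (borrow)
  1-0-1 → 0
  1-0 → 1
  0-1 → 1 (borrow)
  0-1-1 → 0 (borrow)
  1-0-1 → 0
  0-1 → 1 (borrow)
  1-0-1 → 0
  0-0 → 0
  0-1 → 1 (borrow)
  1-1-1 → 1 (borrow)
  0-0-1 → 1 (borrow)
  0-0-1 → 1 (borrow)
  1-0-1 → 0
  0-0 → 0
  0-1 → 1 (borrow)
  0-0-1 → 1 (borrow)
  0-0-1 → 1 (borrow)
  1-0-1 → 0

0b1110011110010011001101111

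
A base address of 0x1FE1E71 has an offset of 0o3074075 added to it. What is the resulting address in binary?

0x1FE1E71 = 0b1111111100001111001110001 in binary.
0o3074075 = 0b11000111100000111101 in binary.
Add column by column in base 2, right to left:
  1+1 = 0 carry 1
  0+0+1 = 1
  0+1 = 1
  0+1 = 1
  1+1 = 0 carry 1
  1+1+1 = 1 carry 1
  1+0+1 = 0 carry 1
  0+0+1 = 1
  0+0 = 0
  1+0 = 1
  1+0 = 1
  1+1 = 0 carry 1
  1+1+1 = 1 carry 1
  0+1+1 = 0 carry 1
  0+1+1 = 0 carry 1
  0+0+1 = 1
  0+0 = 0
  1+0 = 1
  1+1 = 0 carry 1
  1+1+1 = 1 carry 1
  1+0+1 = 0 carry 1
  1+0+1 = 0 carry 1
  1+0+1 = 0 carry 1
  1+0+1 = 0 carry 1
  1+0+1 = 0 carry 1
  final carry 1

0b10000010101001011010101110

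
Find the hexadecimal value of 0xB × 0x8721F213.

Multiply each base-16 digit by 11, carrying:
  3×11 = 33 → write 1 carry 2
  1×11+2 = 13 → write D
  2×11 = 22 → write 6 carry 1
  F×11+1 = 166 → write 6 carry 10
  1×11+10 = 21 → write 5 carry 1
  2×11+1 = 23 → write 7 carry 1
  7×11+1 = 78 → write E carry 4
  8×11+4 = 92 → write C carry 5
  remaining carry: 5

0x5CE7566D1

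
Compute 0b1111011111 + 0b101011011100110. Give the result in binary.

Add column by column in base 2, right to left:
  1+0 = 1
  1+1 = 0 carry 1
  1+1+1 = 1 carry 1
  1+0+1 = 0 carry 1
  1+0+1 = 0 carry 1
  0+1+1 = 0 carry 1
  1+1+1 = 1 carry 1
  1+1+1 = 1 carry 1
  1+0+1 = 0 carry 1
  1+1+1 = 1 carry 1
  0+1+1 = 0 carry 1
  0+0+1 = 1
  0+1 = 1
  0+0 = 0
  0+1 = 1

0b101101011000101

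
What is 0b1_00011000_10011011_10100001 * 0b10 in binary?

0b10001100010011011101000010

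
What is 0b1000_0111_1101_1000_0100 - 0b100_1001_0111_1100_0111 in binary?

0b111110010110111101

Subtract column by column in base 2:
  0-1 → 1 (borrow)
  0-1-1 → 0 (borrow)
  1-1-1 → 1 (borrow)
  0-0-1 → 1 (borrow)
  0-0-1 → 1 (borrow)
  0-0-1 → 1 (borrow)
  0-1-1 → 0 (borrow)
  1-1-1 → 1 (borrow)
  1-1-1 → 1 (borrow)
  0-1-1 → 0 (borrow)
  1-1-1 → 1 (borrow)
  1-0-1 → 0
  1-1 → 0
  1-0 → 1
  1-0 → 1
  0-1 → 1 (borrow)
  0-0-1 → 1 (borrow)
  0-0-1 → 1 (borrow)
  0-1-1 → 0 (borrow)
  1-0-1 → 0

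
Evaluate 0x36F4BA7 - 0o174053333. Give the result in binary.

0x36F4BA7 = 0b11011011110100101110100111 in binary.
0o174053333 = 0b1111100000101011011011011 in binary.
Subtract column by column in base 2:
  1-1 → 0
  1-1 → 0
  1-0 → 1
  0-1 → 1 (borrow)
  0-1-1 → 0 (borrow)
  1-0-1 → 0
  0-1 → 1 (borrow)
  1-1-1 → 1 (borrow)
  1-0-1 → 0
  1-1 → 0
  0-1 → 1 (borrow)
  1-0-1 → 0
  0-1 → 1 (borrow)
  0-0-1 → 1 (borrow)
  1-1-1 → 1 (borrow)
  0-0-1 → 1 (borrow)
  1-0-1 → 0
  1-0 → 1
  1-0 → 1
  1-0 → 1
  0-1 → 1 (borrow)
  1-1-1 → 1 (borrow)
  1-1-1 → 1 (borrow)
  0-1-1 → 0 (borrow)
  1-1-1 → 1 (borrow)
  1-0-1 → 0

0b1011111101111010011001100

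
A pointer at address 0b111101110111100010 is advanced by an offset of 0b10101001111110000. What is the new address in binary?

0b1010011000111010010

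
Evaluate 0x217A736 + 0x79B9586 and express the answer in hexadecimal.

0x9B33CBC

Add column by column in base 16, right to left:
  6+6 = C
  3+8 = B
  7+5 = C
  A+9 = 3 carry 1
  7+B+1 = 3 carry 1
  1+9+1 = B
  2+7 = 9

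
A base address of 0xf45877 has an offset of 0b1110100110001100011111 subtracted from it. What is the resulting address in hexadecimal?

0b1110100110001100011111 = 0x3a631f in hexadecimal.
Subtract column by column in base 16:
  7-f → 8 (borrow)
  7-1-1 → 5
  8-3 → 5
  5-6 → f (borrow)
  4-a-1 → 9 (borrow)
  f-3-1 → b

0xb9f558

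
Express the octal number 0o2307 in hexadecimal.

0x4C7

Each octal digit is 3 bits: 2=010 3=011 0=000 7=111.
Group the bits into nibbles: 0100 1100 0111 → 4C7.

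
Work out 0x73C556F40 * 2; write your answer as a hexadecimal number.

0xE78AADE80

Multiply each base-16 digit by 2, carrying:
  0×2 = 0 → write 0
  4×2 = 8 → write 8
  F×2 = 30 → write E carry 1
  6×2+1 = 13 → write D
  5×2 = 10 → write A
  5×2 = 10 → write A
  C×2 = 24 → write 8 carry 1
  3×2+1 = 7 → write 7
  7×2 = 14 → write E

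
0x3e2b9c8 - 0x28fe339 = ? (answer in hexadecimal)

Subtract column by column in base 16:
  8-9 → f (borrow)
  c-3-1 → 8
  9-3 → 6
  b-e → d (borrow)
  2-f-1 → 2 (borrow)
  e-8-1 → 5
  3-2 → 1

0x152d68f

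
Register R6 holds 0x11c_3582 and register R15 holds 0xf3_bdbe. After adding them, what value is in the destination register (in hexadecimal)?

0x20ff340

Add column by column in base 16, right to left:
  2+e = 0 carry 1
  8+b+1 = 4 carry 1
  5+d+1 = 3 carry 1
  3+b+1 = f
  c+3 = f
  1+f = 0 carry 1
  1+0+1 = 2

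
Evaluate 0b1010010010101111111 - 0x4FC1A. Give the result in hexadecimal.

0x2965

0b1010010010101111111 = 0x5257F in hexadecimal.
Subtract column by column in base 16:
  F-A → 5
  7-1 → 6
  5-C → 9 (borrow)
  2-F-1 → 2 (borrow)
  5-4-1 → 0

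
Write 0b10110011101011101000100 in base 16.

0x59D744

Group the bits into nibbles: 0101 1001 1101 0111 0100 0100 → 59D744.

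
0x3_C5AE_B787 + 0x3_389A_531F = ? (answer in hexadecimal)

Add column by column in base 16, right to left:
  7+F = 6 carry 1
  8+1+1 = A
  7+3 = A
  B+5 = 0 carry 1
  E+A+1 = 9 carry 1
  A+9+1 = 4 carry 1
  5+8+1 = E
  C+3 = F
  3+3 = 6

0x6FE490AA6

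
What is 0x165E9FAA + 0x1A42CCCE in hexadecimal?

0x30A16C78

Add column by column in base 16, right to left:
  A+E = 8 carry 1
  A+C+1 = 7 carry 1
  F+C+1 = C carry 1
  9+C+1 = 6 carry 1
  E+2+1 = 1 carry 1
  5+4+1 = A
  6+A = 0 carry 1
  1+1+1 = 3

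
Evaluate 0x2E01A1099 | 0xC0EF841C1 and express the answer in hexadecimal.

0xEEEFA51D9

OR each hex digit independently (no carries):
  2|C=E, E|0=E, 0|E=E, 1|F=F, A|8=A, 1|4=5, 0|1=1, 9|C=D, 9|1=9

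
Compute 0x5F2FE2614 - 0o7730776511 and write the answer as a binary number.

0b10110110011100110100010100011001011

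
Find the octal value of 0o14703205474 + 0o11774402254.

Add column by column in base 8, right to left:
  4+4 = 0 carry 1
  7+5+1 = 5 carry 1
  4+2+1 = 7
  5+2 = 7
  0+0 = 0
  2+4 = 6
  3+4 = 7
  0+7 = 7
  7+7 = 6 carry 1
  4+1+1 = 6
  1+1 = 2

0o26677607750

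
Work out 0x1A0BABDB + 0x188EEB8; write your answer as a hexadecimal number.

Add column by column in base 16, right to left:
  B+8 = 3 carry 1
  D+B+1 = 9 carry 1
  B+E+1 = A carry 1
  A+E+1 = 9 carry 1
  B+8+1 = 4 carry 1
  0+8+1 = 9
  A+1 = B
  1+0 = 1

0x1B949A93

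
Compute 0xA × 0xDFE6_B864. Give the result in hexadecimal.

0x8BF0333E8

Multiply each base-16 digit by 10, carrying:
  4×10 = 40 → write 8 carry 2
  6×10+2 = 62 → write E carry 3
  8×10+3 = 83 → write 3 carry 5
  B×10+5 = 115 → write 3 carry 7
  6×10+7 = 67 → write 3 carry 4
  E×10+4 = 144 → write 0 carry 9
  F×10+9 = 159 → write F carry 9
  D×10+9 = 139 → write B carry 8
  remaining carry: 8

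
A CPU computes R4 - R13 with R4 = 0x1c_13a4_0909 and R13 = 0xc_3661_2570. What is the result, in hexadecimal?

Subtract column by column in base 16:
  9-0 → 9
  0-7 → 9 (borrow)
  9-5-1 → 3
  0-2 → e (borrow)
  4-1-1 → 2
  a-6 → 4
  3-6 → d (borrow)
  1-3-1 → d (borrow)
  c-c-1 → f (borrow)
  1-0-1 → 0

0xfdd42e399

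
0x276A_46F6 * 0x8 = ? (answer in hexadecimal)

0x13B5237B0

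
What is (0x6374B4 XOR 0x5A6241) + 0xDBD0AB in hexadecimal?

0x114E7A0

First 0x6374B4 XOR 0x5A6241 = 0x3916F5.
Add column by column in base 16, right to left:
  5+B = 0 carry 1
  F+A+1 = A carry 1
  6+0+1 = 7
  1+D = E
  9+B = 4 carry 1
  3+D+1 = 1 carry 1
  final carry 1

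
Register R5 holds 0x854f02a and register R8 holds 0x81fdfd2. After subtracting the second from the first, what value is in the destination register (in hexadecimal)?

Subtract column by column in base 16:
  a-2 → 8
  2-d → 5 (borrow)
  0-f-1 → 0 (borrow)
  f-d-1 → 1
  4-f → 5 (borrow)
  5-1-1 → 3
  8-8 → 0

0x351058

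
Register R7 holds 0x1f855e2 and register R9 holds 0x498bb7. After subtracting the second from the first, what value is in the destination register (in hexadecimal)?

Subtract column by column in base 16:
  2-7 → b (borrow)
  e-b-1 → 2
  5-b → a (borrow)
  5-8-1 → c (borrow)
  8-9-1 → e (borrow)
  f-4-1 → a
  1-0 → 1

0x1aeca2b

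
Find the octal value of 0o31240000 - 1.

The trailing 4 digits are 0, so subtracting 1 borrows through: they become 7 and the next digit up decrements.

0o31237777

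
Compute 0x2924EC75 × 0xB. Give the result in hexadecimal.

Multiply each base-16 digit by 11, carrying:
  5×11 = 55 → write 7 carry 3
  7×11+3 = 80 → write 0 carry 5
  C×11+5 = 137 → write 9 carry 8
  E×11+8 = 162 → write 2 carry 10
  4×11+10 = 54 → write 6 carry 3
  2×11+3 = 25 → write 9 carry 1
  9×11+1 = 100 → write 4 carry 6
  2×11+6 = 28 → write C carry 1
  remaining carry: 1

0x1C4962907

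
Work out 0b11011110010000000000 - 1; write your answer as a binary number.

0b11011110001111111111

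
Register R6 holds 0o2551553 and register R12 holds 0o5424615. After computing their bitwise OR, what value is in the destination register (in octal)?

OR each oct digit independently (no carries):
  2|5=7, 5|4=5, 5|2=7, 1|4=5, 5|6=7, 5|1=5, 3|5=7

0o7575757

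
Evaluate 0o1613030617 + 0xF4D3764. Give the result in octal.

0o3536264363

0xF4D3764 = 0o1723233544 in octal.
Add column by column in base 8, right to left:
  7+4 = 3 carry 1
  1+4+1 = 6
  6+5 = 3 carry 1
  0+3+1 = 4
  3+3 = 6
  0+2 = 2
  3+3 = 6
  1+2 = 3
  6+7 = 5 carry 1
  1+1+1 = 3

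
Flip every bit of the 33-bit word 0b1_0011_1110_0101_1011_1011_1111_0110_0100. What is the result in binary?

0b011000001101001000100000010011011

Invert each bit: 100111110010110111011111101100100 → 011000001101001000100000010011011.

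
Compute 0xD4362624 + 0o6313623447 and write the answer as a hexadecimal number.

0o6313623447 = 0x332F2727 in hexadecimal.
Add column by column in base 16, right to left:
  4+7 = B
  2+2 = 4
  6+7 = D
  2+2 = 4
  6+F = 5 carry 1
  3+2+1 = 6
  4+3 = 7
  D+3 = 0 carry 1
  final carry 1

0x107654D4B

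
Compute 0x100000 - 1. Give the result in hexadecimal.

0xFFFFF

The trailing 5 digits are 0, so subtracting 1 borrows through: they become F and the next digit up decrements.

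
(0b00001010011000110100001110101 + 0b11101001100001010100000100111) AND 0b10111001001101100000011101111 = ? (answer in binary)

Add column by column in base 2, right to left:
  1+1 = 0 carry 1
  0+1+1 = 0 carry 1
  1+1+1 = 1 carry 1
  0+0+1 = 1
  1+0 = 1
  1+1 = 0 carry 1
  1+0+1 = 0 carry 1
  0+0+1 = 1
  0+0 = 0
  0+0 = 0
  0+0 = 0
  1+1 = 0 carry 1
  0+0+1 = 1
  1+1 = 0 carry 1
  1+0+1 = 0 carry 1
  0+1+1 = 0 carry 1
  0+0+1 = 1
  0+0 = 0
  1+0 = 1
  1+0 = 1
  0+1 = 1
  0+1 = 1
  1+0 = 1
  0+0 = 0
  1+1 = 0 carry 1
  0+0+1 = 1
  0+1 = 1
  0+1 = 1
  0+1 = 1
Sum = 0b11110011111010001000010011100; now AND with 0b10111001001101100000011101111:
  11110011111010001000010011100
& 10111001001101100000011101111
= 10110001001000000000010001100

0b10110001001000000000010001100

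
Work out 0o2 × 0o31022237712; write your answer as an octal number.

0o62044477624

Multiply each base-8 digit by 2, carrying:
  2×2 = 4 → write 4
  1×2 = 2 → write 2
  7×2 = 14 → write 6 carry 1
  7×2+1 = 15 → write 7 carry 1
  3×2+1 = 7 → write 7
  2×2 = 4 → write 4
  2×2 = 4 → write 4
  2×2 = 4 → write 4
  0×2 = 0 → write 0
  1×2 = 2 → write 2
  3×2 = 6 → write 6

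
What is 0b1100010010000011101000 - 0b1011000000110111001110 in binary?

Subtract column by column in base 2:
  0-0 → 0
  0-1 → 1 (borrow)
  0-1-1 → 0 (borrow)
  1-1-1 → 1 (borrow)
  0-0-1 → 1 (borrow)
  1-0-1 → 0
  1-1 → 0
  1-1 → 0
  0-1 → 1 (borrow)
  0-0-1 → 1 (borrow)
  0-1-1 → 0 (borrow)
  0-1-1 → 0 (borrow)
  0-0-1 → 1 (borrow)
  1-0-1 → 0
  0-0 → 0
  0-0 → 0
  1-0 → 1
  0-0 → 0
  0-1 → 1 (borrow)
  0-1-1 → 0 (borrow)
  1-0-1 → 0
  1-1 → 0

0b1010001001100011010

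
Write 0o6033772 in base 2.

0b110000011011111111010

Each octal digit is 3 bits: 6=110 0=000 3=011 3=011 7=111 7=111 2=010.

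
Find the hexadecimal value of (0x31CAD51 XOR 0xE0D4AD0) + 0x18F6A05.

First 0x31CAD51 XOR 0xE0D4AD0 = 0xD11E781.
Add column by column in base 16, right to left:
  1+5 = 6
  8+0 = 8
  7+A = 1 carry 1
  E+6+1 = 5 carry 1
  1+F+1 = 1 carry 1
  1+8+1 = A
  D+1 = E

0xEA15186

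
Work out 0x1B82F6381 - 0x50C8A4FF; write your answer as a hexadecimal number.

0x16766BE82

Subtract column by column in base 16:
  1-F → 2 (borrow)
  8-F-1 → 8 (borrow)
  3-4-1 → E (borrow)
  6-A-1 → B (borrow)
  F-8-1 → 6
  2-C → 6 (borrow)
  8-0-1 → 7
  B-5 → 6
  1-0 → 1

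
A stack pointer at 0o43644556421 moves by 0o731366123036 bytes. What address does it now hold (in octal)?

0o775232701457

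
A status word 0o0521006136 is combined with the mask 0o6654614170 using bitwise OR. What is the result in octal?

0o6775616176

OR each oct digit independently (no carries):
  0|6=6, 5|6=7, 2|5=7, 1|4=5, 0|6=6, 0|1=1, 6|4=6, 1|1=1, 3|7=7, 6|0=6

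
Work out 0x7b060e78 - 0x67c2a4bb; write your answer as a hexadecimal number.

Subtract column by column in base 16:
  8-b → d (borrow)
  7-b-1 → b (borrow)
  e-4-1 → 9
  0-a → 6 (borrow)
  6-2-1 → 3
  0-c → 4 (borrow)
  b-7-1 → 3
  7-6 → 1

0x134369bd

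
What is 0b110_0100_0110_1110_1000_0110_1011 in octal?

0o621564153

Group the bits in threes: 110 010 001 101 110 100 001 101 011 → 621564153.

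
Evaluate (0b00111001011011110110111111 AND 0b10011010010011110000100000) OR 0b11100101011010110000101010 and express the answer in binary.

0b00111001011011110110111111 AND 0b10011010010011110000100000 = 0b00011000010011110000100000.
Then OR with 0b11100101011010110000101010.

0b11111101011011110000101010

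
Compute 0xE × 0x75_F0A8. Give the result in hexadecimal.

0x6732930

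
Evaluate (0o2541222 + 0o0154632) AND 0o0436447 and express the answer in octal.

Add column by column in base 8, right to left:
  2+2 = 4
  2+3 = 5
  2+6 = 0 carry 1
  1+4+1 = 6
  4+5 = 1 carry 1
  5+1+1 = 7
  2+0 = 2
Sum = 0o2716054; now AND with 0o0436447:
  2&0=0, 7&4=4, 1&3=1, 6&6=6, 0&4=0, 5&4=4, 4&7=4

0o416044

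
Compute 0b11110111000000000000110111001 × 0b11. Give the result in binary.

0b1011100101000000000010100101011

Multiply each base-2 digit by 3, carrying:
  1×3 = 3 → write 1 carry 1
  0×3+1 = 1 → write 1
  0×3 = 0 → write 0
  1×3 = 3 → write 1 carry 1
  1×3+1 = 4 → write 0 carry 2
  1×3+2 = 5 → write 1 carry 2
  0×3+2 = 2 → write 0 carry 1
  1×3+1 = 4 → write 0 carry 2
  1×3+2 = 5 → write 1 carry 2
  0×3+2 = 2 → write 0 carry 1
  0×3+1 = 1 → write 1
  0×3 = 0 → write 0
  0×3 = 0 → write 0
  0×3 = 0 → write 0
  0×3 = 0 → write 0
  0×3 = 0 → write 0
  0×3 = 0 → write 0
  0×3 = 0 → write 0
  0×3 = 0 → write 0
  0×3 = 0 → write 0
  0×3 = 0 → write 0
  1×3 = 3 → write 1 carry 1
  1×3+1 = 4 → write 0 carry 2
  1×3+2 = 5 → write 1 carry 2
  0×3+2 = 2 → write 0 carry 1
  1×3+1 = 4 → write 0 carry 2
  1×3+2 = 5 → write 1 carry 2
  1×3+2 = 5 → write 1 carry 2
  1×3+2 = 5 → write 1 carry 2
  remaining carry: 10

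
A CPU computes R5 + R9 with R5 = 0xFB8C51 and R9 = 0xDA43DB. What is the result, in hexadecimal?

0x1D5D02C

Add column by column in base 16, right to left:
  1+B = C
  5+D = 2 carry 1
  C+3+1 = 0 carry 1
  8+4+1 = D
  B+A = 5 carry 1
  F+D+1 = D carry 1
  final carry 1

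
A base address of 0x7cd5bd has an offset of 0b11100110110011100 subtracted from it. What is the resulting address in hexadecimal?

0x7b0821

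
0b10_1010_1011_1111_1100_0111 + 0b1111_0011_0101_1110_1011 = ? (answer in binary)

0b1110011111010110110010

Add column by column in base 2, right to left:
  1+1 = 0 carry 1
  1+1+1 = 1 carry 1
  1+0+1 = 0 carry 1
  0+1+1 = 0 carry 1
  0+0+1 = 1
  0+1 = 1
  1+1 = 0 carry 1
  1+1+1 = 1 carry 1
  1+1+1 = 1 carry 1
  1+0+1 = 0 carry 1
  1+1+1 = 1 carry 1
  1+0+1 = 0 carry 1
  1+1+1 = 1 carry 1
  1+1+1 = 1 carry 1
  0+0+1 = 1
  1+0 = 1
  0+1 = 1
  1+1 = 0 carry 1
  0+1+1 = 0 carry 1
  1+1+1 = 1 carry 1
  0+0+1 = 1
  1+0 = 1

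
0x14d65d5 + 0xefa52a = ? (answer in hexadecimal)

Add column by column in base 16, right to left:
  5+a = f
  d+2 = f
  5+5 = a
  6+a = 0 carry 1
  d+f+1 = d carry 1
  4+e+1 = 3 carry 1
  1+0+1 = 2

0x23d0aff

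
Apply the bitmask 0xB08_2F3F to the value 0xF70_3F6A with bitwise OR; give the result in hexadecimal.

0xF783F7F

OR each hex digit independently (no carries):
  F|B=F, 7|0=7, 0|8=8, 3|2=3, F|F=F, 6|3=7, A|F=F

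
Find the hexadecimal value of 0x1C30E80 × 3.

Multiply each base-16 digit by 3, carrying:
  0×3 = 0 → write 0
  8×3 = 24 → write 8 carry 1
  E×3+1 = 43 → write B carry 2
  0×3+2 = 2 → write 2
  3×3 = 9 → write 9
  C×3 = 36 → write 4 carry 2
  1×3+2 = 5 → write 5

0x5492B80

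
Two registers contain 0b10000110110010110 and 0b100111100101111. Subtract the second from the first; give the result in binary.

0b1011111001100111

Subtract column by column in base 2:
  0-1 → 1 (borrow)
  1-1-1 → 1 (borrow)
  1-1-1 → 1 (borrow)
  0-1-1 → 0 (borrow)
  1-0-1 → 0
  0-1 → 1 (borrow)
  0-0-1 → 1 (borrow)
  1-0-1 → 0
  1-1 → 0
  0-1 → 1 (borrow)
  1-1-1 → 1 (borrow)
  1-1-1 → 1 (borrow)
  0-0-1 → 1 (borrow)
  0-0-1 → 1 (borrow)
  0-1-1 → 0 (borrow)
  0-0-1 → 1 (borrow)
  1-0-1 → 0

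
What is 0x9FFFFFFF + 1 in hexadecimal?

0xA0000000

The trailing 7 digits are F (max in base 16), so adding 1 cascades: they roll to 0 and the next digit up increments.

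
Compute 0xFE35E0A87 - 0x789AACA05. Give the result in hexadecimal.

0x859B34082

Subtract column by column in base 16:
  7-5 → 2
  8-0 → 8
  A-A → 0
  0-C → 4 (borrow)
  E-A-1 → 3
  5-A → B (borrow)
  3-9-1 → 9 (borrow)
  E-8-1 → 5
  F-7 → 8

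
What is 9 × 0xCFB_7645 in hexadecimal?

0x74D7286D

Multiply each base-16 digit by 9, carrying:
  5×9 = 45 → write D carry 2
  4×9+2 = 38 → write 6 carry 2
  6×9+2 = 56 → write 8 carry 3
  7×9+3 = 66 → write 2 carry 4
  B×9+4 = 103 → write 7 carry 6
  F×9+6 = 141 → write D carry 8
  C×9+8 = 116 → write 4 carry 7
  remaining carry: 7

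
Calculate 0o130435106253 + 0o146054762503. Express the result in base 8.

Add column by column in base 8, right to left:
  3+3 = 6
  5+0 = 5
  2+5 = 7
  6+2 = 0 carry 1
  0+6+1 = 7
  1+7 = 0 carry 1
  5+4+1 = 2 carry 1
  3+5+1 = 1 carry 1
  4+0+1 = 5
  0+6 = 6
  3+4 = 7
  1+1 = 2

0o276512070756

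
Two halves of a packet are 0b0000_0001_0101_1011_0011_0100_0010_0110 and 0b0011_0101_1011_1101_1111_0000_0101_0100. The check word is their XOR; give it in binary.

XOR bit by bit (1 where the bits differ):
  00000001010110110011010000100110
^ 00110101101111011111000001010100
= 00110100111001101100010001110010

0b00110100111001101100010001110010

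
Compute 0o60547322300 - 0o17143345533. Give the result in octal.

Subtract column by column in base 8:
  0-3 → 5 (borrow)
  0-3-1 → 4 (borrow)
  3-5-1 → 5 (borrow)
  2-5-1 → 4 (borrow)
  2-4-1 → 5 (borrow)
  3-3-1 → 7 (borrow)
  7-3-1 → 3
  4-4 → 0
  5-1 → 4
  0-7 → 1 (borrow)
  6-1-1 → 4

0o41403754545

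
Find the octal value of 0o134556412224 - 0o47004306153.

0o65552104051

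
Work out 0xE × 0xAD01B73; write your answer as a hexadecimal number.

Multiply each base-16 digit by 14, carrying:
  3×14 = 42 → write A carry 2
  7×14+2 = 100 → write 4 carry 6
  B×14+6 = 160 → write 0 carry 10
  1×14+10 = 24 → write 8 carry 1
  0×14+1 = 1 → write 1
  D×14 = 182 → write 6 carry 11
  A×14+11 = 151 → write 7 carry 9
  remaining carry: 9

0x9761804A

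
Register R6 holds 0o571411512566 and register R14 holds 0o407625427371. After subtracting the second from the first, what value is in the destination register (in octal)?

Subtract column by column in base 8:
  6-1 → 5
  6-7 → 7 (borrow)
  5-3-1 → 1
  2-7 → 3 (borrow)
  1-2-1 → 6 (borrow)
  5-4-1 → 0
  1-5 → 4 (borrow)
  1-2-1 → 6 (borrow)
  4-6-1 → 5 (borrow)
  1-7-1 → 1 (borrow)
  7-0-1 → 6
  5-4 → 1

0o161564063175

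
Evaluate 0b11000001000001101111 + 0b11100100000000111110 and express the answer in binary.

Add column by column in base 2, right to left:
  1+0 = 1
  1+1 = 0 carry 1
  1+1+1 = 1 carry 1
  1+1+1 = 1 carry 1
  0+1+1 = 0 carry 1
  1+1+1 = 1 carry 1
  1+0+1 = 0 carry 1
  0+0+1 = 1
  0+0 = 0
  0+0 = 0
  0+0 = 0
  0+0 = 0
  1+0 = 1
  0+0 = 0
  0+1 = 1
  0+0 = 0
  0+0 = 0
  0+1 = 1
  1+1 = 0 carry 1
  1+1+1 = 1 carry 1
  final carry 1

0b110100101000010101101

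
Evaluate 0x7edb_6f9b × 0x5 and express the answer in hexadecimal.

0x27a492e07

Multiply each base-16 digit by 5, carrying:
  b×5 = 55 → write 7 carry 3
  9×5+3 = 48 → write 0 carry 3
  f×5+3 = 78 → write e carry 4
  6×5+4 = 34 → write 2 carry 2
  b×5+2 = 57 → write 9 carry 3
  d×5+3 = 68 → write 4 carry 4
  e×5+4 = 74 → write a carry 4
  7×5+4 = 39 → write 7 carry 2
  remaining carry: 2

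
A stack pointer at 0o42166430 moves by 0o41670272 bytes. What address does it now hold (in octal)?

Add column by column in base 8, right to left:
  0+2 = 2
  3+7 = 2 carry 1
  4+2+1 = 7
  6+0 = 6
  6+7 = 5 carry 1
  1+6+1 = 0 carry 1
  2+1+1 = 4
  4+4 = 0 carry 1
  final carry 1

0o104056722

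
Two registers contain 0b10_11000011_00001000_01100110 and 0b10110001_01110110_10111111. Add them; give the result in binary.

0b11011101000111111100100101

Add column by column in base 2, right to left:
  0+1 = 1
  1+1 = 0 carry 1
  1+1+1 = 1 carry 1
  0+1+1 = 0 carry 1
  0+1+1 = 0 carry 1
  1+1+1 = 1 carry 1
  1+0+1 = 0 carry 1
  0+1+1 = 0 carry 1
  0+0+1 = 1
  0+1 = 1
  0+1 = 1
  1+0 = 1
  0+1 = 1
  0+1 = 1
  0+1 = 1
  0+0 = 0
  1+1 = 0 carry 1
  1+0+1 = 0 carry 1
  0+0+1 = 1
  0+0 = 0
  0+1 = 1
  0+1 = 1
  1+0 = 1
  1+1 = 0 carry 1
  0+0+1 = 1
  1+0 = 1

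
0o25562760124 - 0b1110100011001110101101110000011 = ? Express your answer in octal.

0o7131102321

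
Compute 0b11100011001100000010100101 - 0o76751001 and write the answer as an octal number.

0o244167244

0b11100011001100000010100101 = 0o343140245 in octal.
Subtract column by column in base 8:
  5-1 → 4
  4-0 → 4
  2-0 → 2
  0-1 → 7 (borrow)
  4-5-1 → 6 (borrow)
  1-7-1 → 1 (borrow)
  3-6-1 → 4 (borrow)
  4-7-1 → 4 (borrow)
  3-0-1 → 2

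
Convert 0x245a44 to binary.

0b1001000101101001000100

Expand each hex digit to 4 bits: 2=0010 4=0100 5=0101 a=1010 4=0100 4=0100.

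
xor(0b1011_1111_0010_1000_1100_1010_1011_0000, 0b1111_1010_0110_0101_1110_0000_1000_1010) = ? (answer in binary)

XOR bit by bit (1 where the bits differ):
  10111111001010001100101010110000
^ 11111010011001011110000010001010
= 01000101010011010010101000111010

0b01000101010011010010101000111010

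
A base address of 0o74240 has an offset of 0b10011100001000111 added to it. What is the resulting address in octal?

0o330347

0b10011100001000111 = 0o234107 in octal.
Add column by column in base 8, right to left:
  0+7 = 7
  4+0 = 4
  2+1 = 3
  4+4 = 0 carry 1
  7+3+1 = 3 carry 1
  0+2+1 = 3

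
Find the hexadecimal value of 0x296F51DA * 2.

0x52DEA3B4

Multiply each base-16 digit by 2, carrying:
  A×2 = 20 → write 4 carry 1
  D×2+1 = 27 → write B carry 1
  1×2+1 = 3 → write 3
  5×2 = 10 → write A
  F×2 = 30 → write E carry 1
  6×2+1 = 13 → write D
  9×2 = 18 → write 2 carry 1
  2×2+1 = 5 → write 5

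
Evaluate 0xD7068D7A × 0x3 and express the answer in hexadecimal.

0x28513A86E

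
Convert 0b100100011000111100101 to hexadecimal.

0x1231E5

Group the bits into nibbles: 0001 0010 0011 0001 1110 0101 → 1231E5.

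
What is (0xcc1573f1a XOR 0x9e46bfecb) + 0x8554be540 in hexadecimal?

0xd7a88a711

First 0xcc1573f1a XOR 0x9e46bfecb = 0x5253cc1d1.
Add column by column in base 16, right to left:
  1+0 = 1
  d+4 = 1 carry 1
  1+5+1 = 7
  c+e = a carry 1
  c+b+1 = 8 carry 1
  3+4+1 = 8
  5+5 = a
  2+5 = 7
  5+8 = d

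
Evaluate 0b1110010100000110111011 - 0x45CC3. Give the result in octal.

0b1110010100000110111011 = 0o16240673 in octal.
0x45CC3 = 0o1056303 in octal.
Subtract column by column in base 8:
  3-3 → 0
  7-0 → 7
  6-3 → 3
  0-6 → 2 (borrow)
  4-5-1 → 6 (borrow)
  2-0-1 → 1
  6-1 → 5
  1-0 → 1

0o15162370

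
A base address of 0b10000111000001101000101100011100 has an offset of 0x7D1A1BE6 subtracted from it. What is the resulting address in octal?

0o1173067466

0b10000111000001101000101100011100 = 0o20701505434 in octal.
0x7D1A1BE6 = 0o17506415746 in octal.
Subtract column by column in base 8:
  4-6 → 6 (borrow)
  3-4-1 → 6 (borrow)
  4-7-1 → 4 (borrow)
  5-5-1 → 7 (borrow)
  0-1-1 → 6 (borrow)
  5-4-1 → 0
  1-6 → 3 (borrow)
  0-0-1 → 7 (borrow)
  7-5-1 → 1
  0-7 → 1 (borrow)
  2-1-1 → 0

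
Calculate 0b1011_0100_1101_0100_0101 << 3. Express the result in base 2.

Left shift by 3: append 3 zero bits.

0b10110100110101000101000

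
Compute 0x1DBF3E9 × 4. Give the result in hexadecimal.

Multiply each base-16 digit by 4, carrying:
  9×4 = 36 → write 4 carry 2
  E×4+2 = 58 → write A carry 3
  3×4+3 = 15 → write F
  F×4 = 60 → write C carry 3
  B×4+3 = 47 → write F carry 2
  D×4+2 = 54 → write 6 carry 3
  1×4+3 = 7 → write 7

0x76FCFA4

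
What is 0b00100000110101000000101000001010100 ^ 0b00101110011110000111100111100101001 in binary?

0b00001110101011000111001111101111101

XOR bit by bit (1 where the bits differ):
  00100000110101000000101000001010100
^ 00101110011110000111100111100101001
= 00001110101011000111001111101111101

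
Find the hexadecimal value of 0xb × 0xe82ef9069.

Multiply each base-16 digit by 11, carrying:
  9×11 = 99 → write 3 carry 6
  6×11+6 = 72 → write 8 carry 4
  0×11+4 = 4 → write 4
  9×11 = 99 → write 3 carry 6
  f×11+6 = 171 → write b carry 10
  e×11+10 = 164 → write 4 carry 10
  2×11+10 = 32 → write 0 carry 2
  8×11+2 = 90 → write a carry 5
  e×11+5 = 159 → write f carry 9
  remaining carry: 9

0x9fa04b3483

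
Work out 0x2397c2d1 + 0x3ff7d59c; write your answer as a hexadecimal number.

0x638f986d

Add column by column in base 16, right to left:
  1+c = d
  d+9 = 6 carry 1
  2+5+1 = 8
  c+d = 9 carry 1
  7+7+1 = f
  9+f = 8 carry 1
  3+f+1 = 3 carry 1
  2+3+1 = 6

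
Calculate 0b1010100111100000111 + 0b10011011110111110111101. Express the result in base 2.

0b10100110011111011000100

Add column by column in base 2, right to left:
  1+1 = 0 carry 1
  1+0+1 = 0 carry 1
  1+1+1 = 1 carry 1
  0+1+1 = 0 carry 1
  0+1+1 = 0 carry 1
  0+1+1 = 0 carry 1
  0+0+1 = 1
  0+1 = 1
  1+1 = 0 carry 1
  1+1+1 = 1 carry 1
  1+1+1 = 1 carry 1
  1+1+1 = 1 carry 1
  0+0+1 = 1
  0+1 = 1
  1+1 = 0 carry 1
  0+1+1 = 0 carry 1
  1+1+1 = 1 carry 1
  0+0+1 = 1
  1+1 = 0 carry 1
  0+1+1 = 0 carry 1
  0+0+1 = 1
  0+0 = 0
  0+1 = 1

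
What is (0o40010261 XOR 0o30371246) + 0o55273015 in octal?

First 0o40010261 XOR 0o30371246 = 0o70361027.
Add column by column in base 8, right to left:
  7+5 = 4 carry 1
  2+1+1 = 4
  0+0 = 0
  1+3 = 4
  6+7 = 5 carry 1
  3+2+1 = 6
  0+5 = 5
  7+5 = 4 carry 1
  final carry 1

0o145654044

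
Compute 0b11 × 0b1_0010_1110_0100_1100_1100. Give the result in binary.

Multiply each base-2 digit by 3, carrying:
  0×3 = 0 → write 0
  0×3 = 0 → write 0
  1×3 = 3 → write 1 carry 1
  1×3+1 = 4 → write 0 carry 2
  0×3+2 = 2 → write 0 carry 1
  0×3+1 = 1 → write 1
  1×3 = 3 → write 1 carry 1
  1×3+1 = 4 → write 0 carry 2
  0×3+2 = 2 → write 0 carry 1
  0×3+1 = 1 → write 1
  1×3 = 3 → write 1 carry 1
  0×3+1 = 1 → write 1
  0×3 = 0 → write 0
  1×3 = 3 → write 1 carry 1
  1×3+1 = 4 → write 0 carry 2
  1×3+2 = 5 → write 1 carry 2
  0×3+2 = 2 → write 0 carry 1
  1×3+1 = 4 → write 0 carry 2
  0×3+2 = 2 → write 0 carry 1
  0×3+1 = 1 → write 1
  1×3 = 3 → write 1 carry 1
  remaining carry: 1

0b1110001010111001100100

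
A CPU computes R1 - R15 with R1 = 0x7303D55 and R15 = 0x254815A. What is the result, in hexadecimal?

Subtract column by column in base 16:
  5-A → B (borrow)
  5-5-1 → F (borrow)
  D-1-1 → B
  3-8 → B (borrow)
  0-4-1 → B (borrow)
  3-5-1 → D (borrow)
  7-2-1 → 4

0x4DBBBFB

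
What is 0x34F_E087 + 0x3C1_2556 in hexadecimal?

0x71105DD

Add column by column in base 16, right to left:
  7+6 = D
  8+5 = D
  0+5 = 5
  E+2 = 0 carry 1
  F+1+1 = 1 carry 1
  4+C+1 = 1 carry 1
  3+3+1 = 7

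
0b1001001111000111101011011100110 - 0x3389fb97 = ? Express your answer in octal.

0o2626355517

0b1001001111000111101011011100110 = 0o11170753346 in octal.
0x3389fb97 = 0o6342375627 in octal.
Subtract column by column in base 8:
  6-7 → 7 (borrow)
  4-2-1 → 1
  3-6 → 5 (borrow)
  3-5-1 → 5 (borrow)
  5-7-1 → 5 (borrow)
  7-3-1 → 3
  0-2 → 6 (borrow)
  7-4-1 → 2
  1-3 → 6 (borrow)
  1-6-1 → 2 (borrow)
  1-0-1 → 0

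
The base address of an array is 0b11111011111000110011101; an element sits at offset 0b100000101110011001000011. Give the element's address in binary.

Add column by column in base 2, right to left:
  1+1 = 0 carry 1
  0+1+1 = 0 carry 1
  1+0+1 = 0 carry 1
  1+0+1 = 0 carry 1
  1+0+1 = 0 carry 1
  0+0+1 = 1
  0+1 = 1
  1+0 = 1
  1+0 = 1
  0+1 = 1
  0+1 = 1
  0+0 = 0
  1+0 = 1
  1+1 = 0 carry 1
  1+1+1 = 1 carry 1
  1+1+1 = 1 carry 1
  1+0+1 = 0 carry 1
  0+1+1 = 0 carry 1
  1+0+1 = 0 carry 1
  1+0+1 = 0 carry 1
  1+0+1 = 0 carry 1
  1+0+1 = 0 carry 1
  1+0+1 = 0 carry 1
  0+1+1 = 0 carry 1
  final carry 1

0b1000000001101011111100000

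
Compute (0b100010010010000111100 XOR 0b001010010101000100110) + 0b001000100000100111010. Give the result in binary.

0b110000100111101010100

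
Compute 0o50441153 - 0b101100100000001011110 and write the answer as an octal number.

0o43001015

0b101100100000001011110 = 0o5440136 in octal.
Subtract column by column in base 8:
  3-6 → 5 (borrow)
  5-3-1 → 1
  1-1 → 0
  1-0 → 1
  4-4 → 0
  4-4 → 0
  0-5 → 3 (borrow)
  5-0-1 → 4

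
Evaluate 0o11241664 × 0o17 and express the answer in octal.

0o213573614

Multiply each base-8 digit by 15, carrying:
  4×15 = 60 → write 4 carry 7
  6×15+7 = 97 → write 1 carry 12
  6×15+12 = 102 → write 6 carry 12
  1×15+12 = 27 → write 3 carry 3
  4×15+3 = 63 → write 7 carry 7
  2×15+7 = 37 → write 5 carry 4
  1×15+4 = 19 → write 3 carry 2
  1×15+2 = 17 → write 1 carry 2
  remaining carry: 2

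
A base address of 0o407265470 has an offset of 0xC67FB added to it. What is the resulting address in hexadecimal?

0x429D333

0o407265470 = 0x41D6B38 in hexadecimal.
Add column by column in base 16, right to left:
  8+B = 3 carry 1
  3+F+1 = 3 carry 1
  B+7+1 = 3 carry 1
  6+6+1 = D
  D+C = 9 carry 1
  1+0+1 = 2
  4+0 = 4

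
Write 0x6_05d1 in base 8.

Expand each hex digit to 4 bits: 6=0110 0=0000 5=0101 d=1101 1=0001.
Group the bits in threes: 001 100 000 010 111 010 001 → 1402721.

0o1402721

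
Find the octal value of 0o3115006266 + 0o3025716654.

Add column by column in base 8, right to left:
  6+4 = 2 carry 1
  6+5+1 = 4 carry 1
  2+6+1 = 1 carry 1
  6+6+1 = 5 carry 1
  0+1+1 = 2
  0+7 = 7
  5+5 = 2 carry 1
  1+2+1 = 4
  1+0 = 1
  3+3 = 6

0o6142725142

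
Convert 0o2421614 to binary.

0b10100010001110001100

Each octal digit is 3 bits: 2=010 4=100 2=010 1=001 6=110 1=001 4=100.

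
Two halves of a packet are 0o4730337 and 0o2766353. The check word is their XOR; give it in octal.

XOR each oct digit independently (no carries):
  4^2=6, 7^7=0, 3^6=5, 0^6=6, 3^3=0, 3^5=6, 7^3=4

0o6056064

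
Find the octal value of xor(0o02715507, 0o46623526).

XOR each oct digit independently (no carries):
  0^4=4, 2^6=4, 7^6=1, 1^2=3, 5^3=6, 5^5=0, 0^2=2, 7^6=1

0o44136021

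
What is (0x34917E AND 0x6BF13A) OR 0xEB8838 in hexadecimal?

0x34917E AND 0x6BF13A = 0x20913A.
Then OR with 0xEB8838.

0xEB993A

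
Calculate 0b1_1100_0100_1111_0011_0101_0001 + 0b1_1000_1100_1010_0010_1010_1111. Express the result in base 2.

Add column by column in base 2, right to left:
  1+1 = 0 carry 1
  0+1+1 = 0 carry 1
  0+1+1 = 0 carry 1
  0+1+1 = 0 carry 1
  1+0+1 = 0 carry 1
  0+1+1 = 0 carry 1
  1+0+1 = 0 carry 1
  0+1+1 = 0 carry 1
  1+0+1 = 0 carry 1
  1+1+1 = 1 carry 1
  0+0+1 = 1
  0+0 = 0
  1+0 = 1
  1+1 = 0 carry 1
  1+0+1 = 0 carry 1
  1+1+1 = 1 carry 1
  0+0+1 = 1
  0+0 = 0
  1+1 = 0 carry 1
  0+1+1 = 0 carry 1
  0+0+1 = 1
  0+0 = 0
  1+0 = 1
  1+1 = 0 carry 1
  1+1+1 = 1 carry 1
  final carry 1

0b11010100011001011000000000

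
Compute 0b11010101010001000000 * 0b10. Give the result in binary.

Multiply each base-2 digit by 2, carrying:
  0×2 = 0 → write 0
  0×2 = 0 → write 0
  0×2 = 0 → write 0
  0×2 = 0 → write 0
  0×2 = 0 → write 0
  0×2 = 0 → write 0
  1×2 = 2 → write 0 carry 1
  0×2+1 = 1 → write 1
  0×2 = 0 → write 0
  0×2 = 0 → write 0
  1×2 = 2 → write 0 carry 1
  0×2+1 = 1 → write 1
  1×2 = 2 → write 0 carry 1
  0×2+1 = 1 → write 1
  1×2 = 2 → write 0 carry 1
  0×2+1 = 1 → write 1
  1×2 = 2 → write 0 carry 1
  0×2+1 = 1 → write 1
  1×2 = 2 → write 0 carry 1
  1×2+1 = 3 → write 1 carry 1
  remaining carry: 1

0b110101010100010000000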